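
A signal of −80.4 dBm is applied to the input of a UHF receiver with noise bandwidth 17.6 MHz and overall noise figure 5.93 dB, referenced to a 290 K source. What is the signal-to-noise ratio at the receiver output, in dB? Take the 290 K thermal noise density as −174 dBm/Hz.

Noise floor: N = −174 + 10 log₁₀(B) + NF
10 log₁₀(1.76×10⁷) = 72.46 dB
N = −174 + 72.46 + 5.93 = −95.61 dBm
SNR = P_sig − N = −80.4 − (−95.61) = 15.21 dB → 15.2 dB

15.2 dB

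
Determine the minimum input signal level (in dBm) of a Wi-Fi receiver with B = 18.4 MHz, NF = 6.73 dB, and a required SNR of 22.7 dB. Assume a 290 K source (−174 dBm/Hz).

−71.9 dBm

Sensitivity = −174 + 10 log₁₀(B) + NF + SNR_min
= −174 + 72.65 + 6.73 + 22.7
= −71.92 dBm → −71.9 dBm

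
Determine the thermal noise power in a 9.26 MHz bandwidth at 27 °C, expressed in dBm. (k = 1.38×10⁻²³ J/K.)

−104.2 dBm

T = 27 °C + 273.15 = 300.15 K
P_n = kTB = 1.38×10⁻²³ × 300.15 × 9.26×10⁶ = 3.84×10⁻¹⁴ W
In dBm: 10 log₁₀(3.84×10⁻¹⁴ / 10⁻³) = −104.2 dBm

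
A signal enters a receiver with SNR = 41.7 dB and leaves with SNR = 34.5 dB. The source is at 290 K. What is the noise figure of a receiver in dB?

7.2 dB

NF (dB) = SNR_in(dB) − SNR_out(dB) when the source is at T₀
NF = 41.7 − 34.5 = 7.2 dB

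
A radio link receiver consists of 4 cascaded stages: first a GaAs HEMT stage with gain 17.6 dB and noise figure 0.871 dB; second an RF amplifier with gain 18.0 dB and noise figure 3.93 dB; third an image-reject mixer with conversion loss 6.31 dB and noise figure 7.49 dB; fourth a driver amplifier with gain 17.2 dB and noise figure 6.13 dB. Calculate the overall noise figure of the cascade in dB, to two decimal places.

Convert to linear (a loss of L dB is a gain of −L dB): F_i = 10^(NF_i/10), G_i = 10^(G_i,dB/10)
  Stage 1: F_1 = 10^(0.871/10) = 1.222, G_1 = 10^(17.6/10) = 57.54
  Stage 2: F_2 = 10^(3.93/10) = 2.472, G_2 = 10^(18.0/10) = 63.10
  Stage 3: F_3 = 10^(7.49/10) = 5.610, G_3 = 10^(−6.31/10) = 0.2339
  Stage 4: F_4 = 10^(6.13/10) = 4.102, G_4 = 10^(17.2/10) = 52.48
Friis cascade:
  F = 1.222 + (2.472 − 1)/57.54 + (5.610 − 1)/3631 + (4.102 − 1)/849.2 = 1.253
NF = 10 log₁₀(1.253) = 0.98 dB

0.98 dB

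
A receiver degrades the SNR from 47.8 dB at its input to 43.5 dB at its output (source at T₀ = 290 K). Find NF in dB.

4.3 dB

NF (dB) = SNR_in(dB) − SNR_out(dB) when the source is at T₀
NF = 47.8 − 43.5 = 4.3 dB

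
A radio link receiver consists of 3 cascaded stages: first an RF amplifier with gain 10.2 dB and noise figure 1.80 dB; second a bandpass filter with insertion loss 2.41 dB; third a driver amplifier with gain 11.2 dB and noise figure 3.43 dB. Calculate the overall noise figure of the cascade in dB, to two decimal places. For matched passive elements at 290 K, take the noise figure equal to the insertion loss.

Convert to linear (a loss of L dB is a gain of −L dB): F_i = 10^(NF_i/10), G_i = 10^(G_i,dB/10)
  Stage 1: F_1 = 10^(1.80/10) = 1.514, G_1 = 10^(10.2/10) = 10.47
  Stage 2: F_2 = 10^(2.41/10) = 1.742, G_2 = 10^(−2.41/10) = 0.5741
  Stage 3: F_3 = 10^(3.43/10) = 2.203, G_3 = 10^(11.2/10) = 13.18
Friis cascade:
  F = 1.514 + (1.742 − 1)/10.47 + (2.203 − 1)/6.012 = 1.784
NF = 10 log₁₀(1.784) = 2.52 dB

2.52 dB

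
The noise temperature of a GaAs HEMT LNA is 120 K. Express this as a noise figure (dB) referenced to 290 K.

1.50 dB

F = 1 + T_e/T₀ = 1 + 120/290 = 1.41379
NF = 10 log₁₀(1.41379) = 1.50 dB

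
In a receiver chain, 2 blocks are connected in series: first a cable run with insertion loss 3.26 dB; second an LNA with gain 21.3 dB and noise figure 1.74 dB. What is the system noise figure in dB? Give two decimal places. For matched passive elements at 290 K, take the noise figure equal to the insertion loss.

Convert to linear (a loss of L dB is a gain of −L dB): F_i = 10^(NF_i/10), G_i = 10^(G_i,dB/10)
  Stage 1: F_1 = 10^(3.26/10) = 2.118, G_1 = 10^(−3.26/10) = 0.4721
  Stage 2: F_2 = 10^(1.74/10) = 1.493, G_2 = 10^(21.3/10) = 134.9
Friis cascade:
  F = 2.118 + (1.493 − 1)/0.4721 = 3.162
NF = 10 log₁₀(3.162) = 5.00 dB

5.00 dB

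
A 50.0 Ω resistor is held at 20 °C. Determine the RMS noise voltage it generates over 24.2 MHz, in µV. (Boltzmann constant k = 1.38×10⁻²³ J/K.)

4.42 µV

T = 20 °C + 273.15 = 293.15 K
V_n = √(4kTRB)
4kTRB = 4 × 1.38×10⁻²³ × 293.15 × 5.00×10¹ × 2.42×10⁷ = 1.96×10⁻¹¹ V²
V_n = √(1.96×10⁻¹¹) = 4.42×10⁻⁶ V = 4.42 µV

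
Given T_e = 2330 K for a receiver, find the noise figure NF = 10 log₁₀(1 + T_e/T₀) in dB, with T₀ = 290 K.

9.56 dB

F = 1 + T_e/T₀ = 1 + 2330/290 = 9.03448
NF = 10 log₁₀(9.03448) = 9.56 dB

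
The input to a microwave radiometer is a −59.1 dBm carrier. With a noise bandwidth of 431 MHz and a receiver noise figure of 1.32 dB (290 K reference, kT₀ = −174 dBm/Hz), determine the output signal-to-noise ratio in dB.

Noise floor: N = −174 + 10 log₁₀(B) + NF
10 log₁₀(4.31×10⁸) = 86.34 dB
N = −174 + 86.34 + 1.32 = −86.34 dBm
SNR = P_sig − N = −59.1 − (−86.34) = 27.24 dB → 27.2 dB

27.2 dB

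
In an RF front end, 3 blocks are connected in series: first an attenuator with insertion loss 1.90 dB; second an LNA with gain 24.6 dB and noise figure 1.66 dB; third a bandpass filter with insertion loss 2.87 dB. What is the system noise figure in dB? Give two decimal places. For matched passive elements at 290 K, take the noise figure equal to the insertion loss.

3.57 dB

Convert to linear (a loss of L dB is a gain of −L dB): F_i = 10^(NF_i/10), G_i = 10^(G_i,dB/10)
  Stage 1: F_1 = 10^(1.90/10) = 1.549, G_1 = 10^(−1.90/10) = 0.6457
  Stage 2: F_2 = 10^(1.66/10) = 1.466, G_2 = 10^(24.6/10) = 288.4
  Stage 3: F_3 = 10^(2.87/10) = 1.936, G_3 = 10^(−2.87/10) = 0.5164
Friis cascade:
  F = 1.549 + (1.466 − 1)/0.6457 + (1.936 − 1)/186.2 = 2.275
NF = 10 log₁₀(2.275) = 3.57 dB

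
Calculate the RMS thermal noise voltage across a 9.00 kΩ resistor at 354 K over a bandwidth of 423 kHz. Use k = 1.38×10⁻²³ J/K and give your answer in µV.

V_n = √(4kTRB)
4kTRB = 4 × 1.38×10⁻²³ × 354 × 9.00×10³ × 4.23×10⁵ = 7.44×10⁻¹¹ V²
V_n = √(7.44×10⁻¹¹) = 8.63×10⁻⁶ V = 8.63 µV

8.63 µV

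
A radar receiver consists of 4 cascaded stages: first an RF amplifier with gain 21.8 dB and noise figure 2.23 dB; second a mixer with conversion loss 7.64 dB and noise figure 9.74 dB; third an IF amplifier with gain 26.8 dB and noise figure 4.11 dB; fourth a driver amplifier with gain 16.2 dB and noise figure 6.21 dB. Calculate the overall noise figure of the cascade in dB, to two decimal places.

2.52 dB

Convert to linear (a loss of L dB is a gain of −L dB): F_i = 10^(NF_i/10), G_i = 10^(G_i,dB/10)
  Stage 1: F_1 = 10^(2.23/10) = 1.671, G_1 = 10^(21.8/10) = 151.4
  Stage 2: F_2 = 10^(9.74/10) = 9.419, G_2 = 10^(−7.64/10) = 0.1722
  Stage 3: F_3 = 10^(4.11/10) = 2.576, G_3 = 10^(26.8/10) = 478.6
  Stage 4: F_4 = 10^(6.21/10) = 4.178, G_4 = 10^(16.2/10) = 41.69
Friis cascade:
  F = 1.671 + (9.419 − 1)/151.4 + (2.576 − 1)/26.06 + (4.178 − 1)/1.247×10⁴ = 1.787
NF = 10 log₁₀(1.787) = 2.52 dB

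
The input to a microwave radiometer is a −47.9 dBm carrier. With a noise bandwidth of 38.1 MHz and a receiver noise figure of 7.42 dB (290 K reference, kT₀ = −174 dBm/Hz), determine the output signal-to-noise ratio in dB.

42.9 dB

Noise floor: N = −174 + 10 log₁₀(B) + NF
10 log₁₀(3.81×10⁷) = 75.81 dB
N = −174 + 75.81 + 7.42 = −90.77 dBm
SNR = P_sig − N = −47.9 − (−90.77) = 42.87 dB → 42.9 dB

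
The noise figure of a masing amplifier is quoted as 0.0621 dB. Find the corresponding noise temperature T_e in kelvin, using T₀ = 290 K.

F = 10^(0.0621/10) = 1.0144
T_e = (F − 1)·T₀ = (1.0144 − 1) × 290 = 4.18 K

4.18 K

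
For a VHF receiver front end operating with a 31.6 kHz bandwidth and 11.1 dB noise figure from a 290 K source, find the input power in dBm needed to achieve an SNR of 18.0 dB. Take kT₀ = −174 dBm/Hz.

Sensitivity = −174 + 10 log₁₀(B) + NF + SNR_min
= −174 + 45 + 11.1 + 18.0
= −99.9 dBm → −99.9 dBm

−99.9 dBm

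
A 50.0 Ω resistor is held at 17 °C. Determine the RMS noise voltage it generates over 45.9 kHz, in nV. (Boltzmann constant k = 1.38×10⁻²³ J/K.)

192 nV

T = 17 °C + 273.15 = 290.15 K
V_n = √(4kTRB)
4kTRB = 4 × 1.38×10⁻²³ × 290.15 × 5.00×10¹ × 4.59×10⁴ = 3.68×10⁻¹⁴ V²
V_n = √(3.68×10⁻¹⁴) = 1.92×10⁻⁷ V = 192 nV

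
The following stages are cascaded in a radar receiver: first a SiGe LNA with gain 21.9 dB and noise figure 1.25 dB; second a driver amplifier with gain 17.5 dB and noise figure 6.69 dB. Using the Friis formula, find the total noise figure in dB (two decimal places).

Convert to linear (a loss of L dB is a gain of −L dB): F_i = 10^(NF_i/10), G_i = 10^(G_i,dB/10)
  Stage 1: F_1 = 10^(1.25/10) = 1.334, G_1 = 10^(21.9/10) = 154.9
  Stage 2: F_2 = 10^(6.69/10) = 4.667, G_2 = 10^(17.5/10) = 56.23
Friis cascade:
  F = 1.334 + (4.667 − 1)/154.9 = 1.357
NF = 10 log₁₀(1.357) = 1.33 dB

1.33 dB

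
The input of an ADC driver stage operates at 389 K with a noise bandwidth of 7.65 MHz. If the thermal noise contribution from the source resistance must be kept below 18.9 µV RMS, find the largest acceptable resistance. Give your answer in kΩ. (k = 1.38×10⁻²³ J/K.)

Johnson–Nyquist: V_n = √(4kTRB) ⇒ R = V_n² / (4kTB)
4kTB = 4 × 1.38×10⁻²³ × 389 × 7.65×10⁶ = 1.64×10⁻¹³
R = (1.89×10⁻⁵)² / 1.64×10⁻¹³ = 2.17×10³ Ω = 2.17 kΩ

2.17 kΩ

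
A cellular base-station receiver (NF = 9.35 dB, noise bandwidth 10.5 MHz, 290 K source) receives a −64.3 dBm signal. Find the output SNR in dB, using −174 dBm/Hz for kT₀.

Noise floor: N = −174 + 10 log₁₀(B) + NF
10 log₁₀(1.05×10⁷) = 70.21 dB
N = −174 + 70.21 + 9.35 = −94.44 dBm
SNR = P_sig − N = −64.3 − (−94.44) = 30.14 dB → 30.1 dB

30.1 dB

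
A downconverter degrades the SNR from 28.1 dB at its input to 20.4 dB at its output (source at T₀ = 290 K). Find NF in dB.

NF (dB) = SNR_in(dB) − SNR_out(dB) when the source is at T₀
NF = 28.1 − 20.4 = 7.7 dB

7.7 dB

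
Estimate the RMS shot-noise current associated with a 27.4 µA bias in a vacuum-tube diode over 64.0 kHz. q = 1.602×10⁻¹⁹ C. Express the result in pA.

750 pA

I_n = √(2qI·B)
2qI·B = 2 × 1.602×10⁻¹⁹ × 2.74×10⁻⁵ × 6.40×10⁴ = 5.62×10⁻¹⁹ A²
I_n = √(5.62×10⁻¹⁹) = 7.50×10⁻¹⁰ A = 750 pA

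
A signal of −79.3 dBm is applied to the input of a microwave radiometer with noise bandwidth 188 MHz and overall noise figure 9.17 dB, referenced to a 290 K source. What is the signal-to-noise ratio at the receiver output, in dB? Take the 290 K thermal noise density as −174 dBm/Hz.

2.8 dB

Noise floor: N = −174 + 10 log₁₀(B) + NF
10 log₁₀(1.88×10⁸) = 82.74 dB
N = −174 + 82.74 + 9.17 = −82.09 dBm
SNR = P_sig − N = −79.3 − (−82.09) = 2.79 dB → 2.8 dB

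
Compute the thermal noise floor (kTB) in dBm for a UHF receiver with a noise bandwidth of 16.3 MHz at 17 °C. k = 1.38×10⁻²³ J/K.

T = 17 °C + 273.15 = 290.15 K
P_n = kTB = 1.38×10⁻²³ × 290.15 × 1.63×10⁷ = 6.53×10⁻¹⁴ W
In dBm: 10 log₁₀(6.53×10⁻¹⁴ / 10⁻³) = −101.9 dBm

−101.9 dBm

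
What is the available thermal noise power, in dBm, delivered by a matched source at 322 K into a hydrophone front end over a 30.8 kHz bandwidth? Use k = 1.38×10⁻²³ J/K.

P_n = kTB = 1.38×10⁻²³ × 322 × 3.08×10⁴ = 1.37×10⁻¹⁶ W
In dBm: 10 log₁₀(1.37×10⁻¹⁶ / 10⁻³) = −128.6 dBm

−128.6 dBm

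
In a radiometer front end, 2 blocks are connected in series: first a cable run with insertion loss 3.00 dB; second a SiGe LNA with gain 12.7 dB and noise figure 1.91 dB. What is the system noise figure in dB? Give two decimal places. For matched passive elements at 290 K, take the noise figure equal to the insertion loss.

4.91 dB

Convert to linear (a loss of L dB is a gain of −L dB): F_i = 10^(NF_i/10), G_i = 10^(G_i,dB/10)
  Stage 1: F_1 = 10^(3.00/10) = 1.995, G_1 = 10^(−3.00/10) = 0.5012
  Stage 2: F_2 = 10^(1.91/10) = 1.552, G_2 = 10^(12.7/10) = 18.62
Friis cascade:
  F = 1.995 + (1.552 − 1)/0.5012 = 3.097
NF = 10 log₁₀(3.097) = 4.91 dB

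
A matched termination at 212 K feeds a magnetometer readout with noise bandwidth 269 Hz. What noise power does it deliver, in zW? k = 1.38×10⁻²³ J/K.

P_n = kTB = 1.38×10⁻²³ × 212 × 2.69×10² = 7.87×10⁻¹⁹ W = 787 zW

787 zW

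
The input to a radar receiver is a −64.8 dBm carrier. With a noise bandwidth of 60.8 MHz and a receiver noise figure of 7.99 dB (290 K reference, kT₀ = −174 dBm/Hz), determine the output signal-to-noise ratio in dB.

Noise floor: N = −174 + 10 log₁₀(B) + NF
10 log₁₀(6.08×10⁷) = 77.84 dB
N = −174 + 77.84 + 7.99 = −88.17 dBm
SNR = P_sig − N = −64.8 − (−88.17) = 23.37 dB → 23.4 dB

23.4 dB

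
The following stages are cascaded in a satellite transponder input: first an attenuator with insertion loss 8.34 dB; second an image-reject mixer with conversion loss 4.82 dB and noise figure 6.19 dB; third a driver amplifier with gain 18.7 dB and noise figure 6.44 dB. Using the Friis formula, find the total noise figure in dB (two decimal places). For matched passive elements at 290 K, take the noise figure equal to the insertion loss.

Convert to linear (a loss of L dB is a gain of −L dB): F_i = 10^(NF_i/10), G_i = 10^(G_i,dB/10)
  Stage 1: F_1 = 10^(8.34/10) = 6.823, G_1 = 10^(−8.34/10) = 0.1466
  Stage 2: F_2 = 10^(6.19/10) = 4.159, G_2 = 10^(−4.82/10) = 0.3296
  Stage 3: F_3 = 10^(6.44/10) = 4.406, G_3 = 10^(18.7/10) = 74.13
Friis cascade:
  F = 6.823 + (4.159 − 1)/0.1466 + (4.406 − 1)/0.04831 = 98.88
NF = 10 log₁₀(98.88) = 19.95 dB

19.95 dB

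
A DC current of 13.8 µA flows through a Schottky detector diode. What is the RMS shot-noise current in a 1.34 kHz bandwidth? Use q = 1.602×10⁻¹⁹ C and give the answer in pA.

77.0 pA

I_n = √(2qI·B)
2qI·B = 2 × 1.602×10⁻¹⁹ × 1.38×10⁻⁵ × 1.34×10³ = 5.92×10⁻²¹ A²
I_n = √(5.92×10⁻²¹) = 7.70×10⁻¹¹ A = 77.0 pA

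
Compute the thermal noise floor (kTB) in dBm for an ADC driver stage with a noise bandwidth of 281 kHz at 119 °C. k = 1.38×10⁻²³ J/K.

−118.2 dBm

T = 119 °C + 273.15 = 392.15 K
P_n = kTB = 1.38×10⁻²³ × 392.15 × 2.81×10⁵ = 1.52×10⁻¹⁵ W
In dBm: 10 log₁₀(1.52×10⁻¹⁵ / 10⁻³) = −118.2 dBm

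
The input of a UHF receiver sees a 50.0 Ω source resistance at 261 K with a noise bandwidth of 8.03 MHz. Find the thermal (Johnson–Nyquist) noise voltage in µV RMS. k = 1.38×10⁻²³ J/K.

V_n = √(4kTRB)
4kTRB = 4 × 1.38×10⁻²³ × 261 × 5.00×10¹ × 8.03×10⁶ = 5.78×10⁻¹² V²
V_n = √(5.78×10⁻¹²) = 2.41×10⁻⁶ V = 2.41 µV

2.41 µV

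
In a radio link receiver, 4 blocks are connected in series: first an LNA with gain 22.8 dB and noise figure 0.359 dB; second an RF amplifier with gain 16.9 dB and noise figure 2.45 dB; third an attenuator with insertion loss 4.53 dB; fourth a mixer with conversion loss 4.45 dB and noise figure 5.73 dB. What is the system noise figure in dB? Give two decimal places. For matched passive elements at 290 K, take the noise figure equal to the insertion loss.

0.38 dB

Convert to linear (a loss of L dB is a gain of −L dB): F_i = 10^(NF_i/10), G_i = 10^(G_i,dB/10)
  Stage 1: F_1 = 10^(0.359/10) = 1.086, G_1 = 10^(22.8/10) = 190.5
  Stage 2: F_2 = 10^(2.45/10) = 1.758, G_2 = 10^(16.9/10) = 48.98
  Stage 3: F_3 = 10^(4.53/10) = 2.838, G_3 = 10^(−4.53/10) = 0.3524
  Stage 4: F_4 = 10^(5.73/10) = 3.741, G_4 = 10^(−4.45/10) = 0.3589
Friis cascade:
  F = 1.086 + (1.758 − 1)/190.5 + (2.838 − 1)/9333 + (3.741 − 1)/3289 = 1.091
NF = 10 log₁₀(1.091) = 0.38 dB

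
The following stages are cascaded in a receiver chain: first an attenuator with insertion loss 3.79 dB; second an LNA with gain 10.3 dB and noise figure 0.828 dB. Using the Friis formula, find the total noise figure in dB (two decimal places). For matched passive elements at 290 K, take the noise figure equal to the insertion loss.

4.62 dB

Convert to linear (a loss of L dB is a gain of −L dB): F_i = 10^(NF_i/10), G_i = 10^(G_i,dB/10)
  Stage 1: F_1 = 10^(3.79/10) = 2.393, G_1 = 10^(−3.79/10) = 0.4178
  Stage 2: F_2 = 10^(0.828/10) = 1.210, G_2 = 10^(10.3/10) = 10.72
Friis cascade:
  F = 2.393 + (1.210 − 1)/0.4178 = 2.896
NF = 10 log₁₀(2.896) = 4.62 dB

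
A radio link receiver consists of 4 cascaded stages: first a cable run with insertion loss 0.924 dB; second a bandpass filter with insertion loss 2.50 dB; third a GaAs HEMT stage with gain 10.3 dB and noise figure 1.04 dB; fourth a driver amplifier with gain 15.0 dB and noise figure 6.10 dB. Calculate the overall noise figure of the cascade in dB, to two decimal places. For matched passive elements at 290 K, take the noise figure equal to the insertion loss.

Convert to linear (a loss of L dB is a gain of −L dB): F_i = 10^(NF_i/10), G_i = 10^(G_i,dB/10)
  Stage 1: F_1 = 10^(0.924/10) = 1.237, G_1 = 10^(−0.924/10) = 0.8084
  Stage 2: F_2 = 10^(2.50/10) = 1.778, G_2 = 10^(−2.50/10) = 0.5623
  Stage 3: F_3 = 10^(1.04/10) = 1.271, G_3 = 10^(10.3/10) = 10.72
  Stage 4: F_4 = 10^(6.10/10) = 4.074, G_4 = 10^(15.0/10) = 31.62
Friis cascade:
  F = 1.237 + (1.778 − 1)/0.8084 + (1.271 − 1)/0.4546 + (4.074 − 1)/4.871 = 3.426
NF = 10 log₁₀(3.426) = 5.35 dB

5.35 dB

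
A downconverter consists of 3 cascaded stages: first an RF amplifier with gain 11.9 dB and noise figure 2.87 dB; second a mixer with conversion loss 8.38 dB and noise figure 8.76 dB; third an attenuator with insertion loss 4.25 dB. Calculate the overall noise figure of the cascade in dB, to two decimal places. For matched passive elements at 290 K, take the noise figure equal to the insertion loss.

Convert to linear (a loss of L dB is a gain of −L dB): F_i = 10^(NF_i/10), G_i = 10^(G_i,dB/10)
  Stage 1: F_1 = 10^(2.87/10) = 1.936, G_1 = 10^(11.9/10) = 15.49
  Stage 2: F_2 = 10^(8.76/10) = 7.516, G_2 = 10^(−8.38/10) = 0.1452
  Stage 3: F_3 = 10^(4.25/10) = 2.661, G_3 = 10^(−4.25/10) = 0.3758
Friis cascade:
  F = 1.936 + (7.516 − 1)/15.49 + (2.661 − 1)/2.249 = 3.096
NF = 10 log₁₀(3.096) = 4.91 dB

4.91 dB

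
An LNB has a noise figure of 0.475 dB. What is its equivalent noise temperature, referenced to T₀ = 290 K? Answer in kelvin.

33.5 K

F = 10^(0.475/10) = 1.11558
T_e = (F − 1)·T₀ = (1.11558 − 1) × 290 = 33.5 K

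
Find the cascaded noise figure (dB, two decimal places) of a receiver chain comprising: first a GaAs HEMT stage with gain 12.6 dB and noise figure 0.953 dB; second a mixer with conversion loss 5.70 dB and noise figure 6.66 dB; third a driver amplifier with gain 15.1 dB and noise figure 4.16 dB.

2.49 dB

Convert to linear (a loss of L dB is a gain of −L dB): F_i = 10^(NF_i/10), G_i = 10^(G_i,dB/10)
  Stage 1: F_1 = 10^(0.953/10) = 1.245, G_1 = 10^(12.6/10) = 18.20
  Stage 2: F_2 = 10^(6.66/10) = 4.634, G_2 = 10^(−5.70/10) = 0.2692
  Stage 3: F_3 = 10^(4.16/10) = 2.606, G_3 = 10^(15.1/10) = 32.36
Friis cascade:
  F = 1.245 + (4.634 − 1)/18.20 + (2.606 − 1)/4.898 = 1.773
NF = 10 log₁₀(1.773) = 2.49 dB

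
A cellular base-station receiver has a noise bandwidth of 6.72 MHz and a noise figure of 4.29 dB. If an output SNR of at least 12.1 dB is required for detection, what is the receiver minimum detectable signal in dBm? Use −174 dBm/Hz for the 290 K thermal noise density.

−89.3 dBm

Sensitivity = −174 + 10 log₁₀(B) + NF + SNR_min
= −174 + 68.27 + 4.29 + 12.1
= −89.34 dBm → −89.3 dBm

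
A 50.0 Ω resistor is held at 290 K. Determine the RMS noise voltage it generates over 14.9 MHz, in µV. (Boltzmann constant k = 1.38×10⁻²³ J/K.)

3.45 µV

V_n = √(4kTRB)
4kTRB = 4 × 1.38×10⁻²³ × 290 × 5.00×10¹ × 1.49×10⁷ = 1.19×10⁻¹¹ V²
V_n = √(1.19×10⁻¹¹) = 3.45×10⁻⁶ V = 3.45 µV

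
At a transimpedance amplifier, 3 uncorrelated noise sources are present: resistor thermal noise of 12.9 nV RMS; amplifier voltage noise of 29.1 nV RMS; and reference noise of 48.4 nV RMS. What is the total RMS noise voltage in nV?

Uncorrelated sources add in power (mean-square): V_tot = √(ΣV_i²)
V_tot = √[(1.29×10⁻⁸)² + (2.91×10⁻⁸)² + (4.84×10⁻⁸)²] = 5.79×10⁻⁸ V = 57.9 nV

57.9 nV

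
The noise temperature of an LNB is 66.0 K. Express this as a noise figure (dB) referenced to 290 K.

F = 1 + T_e/T₀ = 1 + 66.0/290 = 1.22759
NF = 10 log₁₀(1.22759) = 0.891 dB

0.891 dB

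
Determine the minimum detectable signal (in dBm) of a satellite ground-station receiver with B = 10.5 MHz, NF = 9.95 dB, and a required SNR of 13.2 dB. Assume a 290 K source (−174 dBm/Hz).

Sensitivity = −174 + 10 log₁₀(B) + NF + SNR_min
= −174 + 70.21 + 9.95 + 13.2
= −80.64 dBm → −80.6 dBm

−80.6 dBm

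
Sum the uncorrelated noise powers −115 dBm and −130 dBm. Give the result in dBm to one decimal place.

Convert to linear, add, convert back:
P₁ = 3.16×10⁻¹⁵ W, P₂ = 1.00×10⁻¹⁶ W
P_tot = 3.26×10⁻¹⁵ W → 10 log₁₀(P_tot / 10⁻³) = −114.9 dBm

−114.9 dBm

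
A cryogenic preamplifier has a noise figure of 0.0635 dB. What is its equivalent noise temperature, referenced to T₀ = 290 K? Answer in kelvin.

F = 10^(0.0635/10) = 1.01473
T_e = (F − 1)·T₀ = (1.01473 − 1) × 290 = 4.27 K

4.27 K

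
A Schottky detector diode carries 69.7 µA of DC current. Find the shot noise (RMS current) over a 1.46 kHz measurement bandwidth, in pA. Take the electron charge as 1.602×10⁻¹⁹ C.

181 pA

I_n = √(2qI·B)
2qI·B = 2 × 1.602×10⁻¹⁹ × 6.97×10⁻⁵ × 1.46×10³ = 3.26×10⁻²⁰ A²
I_n = √(3.26×10⁻²⁰) = 1.81×10⁻¹⁰ A = 181 pA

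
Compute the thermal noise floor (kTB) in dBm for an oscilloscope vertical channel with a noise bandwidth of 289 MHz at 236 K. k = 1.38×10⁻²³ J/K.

−90.3 dBm

P_n = kTB = 1.38×10⁻²³ × 236 × 2.89×10⁸ = 9.41×10⁻¹³ W
In dBm: 10 log₁₀(9.41×10⁻¹³ / 10⁻³) = −90.3 dBm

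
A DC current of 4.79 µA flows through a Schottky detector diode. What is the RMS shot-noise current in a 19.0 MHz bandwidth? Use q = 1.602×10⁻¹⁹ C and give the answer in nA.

5.40 nA

I_n = √(2qI·B)
2qI·B = 2 × 1.602×10⁻¹⁹ × 4.79×10⁻⁶ × 1.90×10⁷ = 2.92×10⁻¹⁷ A²
I_n = √(2.92×10⁻¹⁷) = 5.40×10⁻⁹ A = 5.40 nA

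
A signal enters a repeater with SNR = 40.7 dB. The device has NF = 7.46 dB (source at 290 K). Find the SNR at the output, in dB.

33.24 dB

By definition F = SNR_in/SNR_out, so in dB: SNR_out = SNR_in − NF
SNR_out = 40.7 − 7.46 = 33.24 dB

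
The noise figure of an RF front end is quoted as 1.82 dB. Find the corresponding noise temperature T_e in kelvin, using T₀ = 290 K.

F = 10^(1.82/10) = 1.52055
T_e = (F − 1)·T₀ = (1.52055 − 1) × 290 = 151 K

151 K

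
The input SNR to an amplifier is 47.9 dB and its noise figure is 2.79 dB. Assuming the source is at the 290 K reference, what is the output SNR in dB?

By definition F = SNR_in/SNR_out, so in dB: SNR_out = SNR_in − NF
SNR_out = 47.9 − 2.79 = 45.11 dB

45.11 dB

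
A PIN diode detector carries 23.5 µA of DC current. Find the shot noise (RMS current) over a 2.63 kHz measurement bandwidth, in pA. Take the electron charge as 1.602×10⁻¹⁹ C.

I_n = √(2qI·B)
2qI·B = 2 × 1.602×10⁻¹⁹ × 2.35×10⁻⁵ × 2.63×10³ = 1.98×10⁻²⁰ A²
I_n = √(1.98×10⁻²⁰) = 1.41×10⁻¹⁰ A = 141 pA

141 pA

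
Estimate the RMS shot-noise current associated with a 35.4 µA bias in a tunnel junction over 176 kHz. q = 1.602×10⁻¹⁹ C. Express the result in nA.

I_n = √(2qI·B)
2qI·B = 2 × 1.602×10⁻¹⁹ × 3.54×10⁻⁵ × 1.76×10⁵ = 2.00×10⁻¹⁸ A²
I_n = √(2.00×10⁻¹⁸) = 1.41×10⁻⁹ A = 1.41 nA

1.41 nA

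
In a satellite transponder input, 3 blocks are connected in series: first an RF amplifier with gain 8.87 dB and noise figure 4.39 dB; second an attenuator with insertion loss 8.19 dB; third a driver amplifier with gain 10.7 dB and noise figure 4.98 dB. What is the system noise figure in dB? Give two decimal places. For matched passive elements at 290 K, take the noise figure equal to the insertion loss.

7.25 dB

Convert to linear (a loss of L dB is a gain of −L dB): F_i = 10^(NF_i/10), G_i = 10^(G_i,dB/10)
  Stage 1: F_1 = 10^(4.39/10) = 2.748, G_1 = 10^(8.87/10) = 7.709
  Stage 2: F_2 = 10^(8.19/10) = 6.592, G_2 = 10^(−8.19/10) = 0.1517
  Stage 3: F_3 = 10^(4.98/10) = 3.148, G_3 = 10^(10.7/10) = 11.75
Friis cascade:
  F = 2.748 + (6.592 − 1)/7.709 + (3.148 − 1)/1.169 = 5.310
NF = 10 log₁₀(5.310) = 7.25 dB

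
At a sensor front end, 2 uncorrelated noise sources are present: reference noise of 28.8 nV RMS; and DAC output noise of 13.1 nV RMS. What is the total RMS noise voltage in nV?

31.6 nV

Uncorrelated sources add in power (mean-square): V_tot = √(ΣV_i²)
V_tot = √[(2.88×10⁻⁸)² + (1.31×10⁻⁸)²] = 3.16×10⁻⁸ V = 31.6 nV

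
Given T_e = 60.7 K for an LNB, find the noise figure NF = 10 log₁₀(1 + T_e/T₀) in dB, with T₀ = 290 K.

0.825 dB

F = 1 + T_e/T₀ = 1 + 60.7/290 = 1.20931
NF = 10 log₁₀(1.20931) = 0.825 dB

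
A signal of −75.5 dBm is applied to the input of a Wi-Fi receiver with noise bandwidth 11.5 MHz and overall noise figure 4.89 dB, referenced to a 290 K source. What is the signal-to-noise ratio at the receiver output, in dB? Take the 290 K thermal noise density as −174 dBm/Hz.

Noise floor: N = −174 + 10 log₁₀(B) + NF
10 log₁₀(1.15×10⁷) = 70.61 dB
N = −174 + 70.61 + 4.89 = −98.50 dBm
SNR = P_sig − N = −75.5 − (−98.50) = 23.00 dB → 23.0 dB

23.0 dB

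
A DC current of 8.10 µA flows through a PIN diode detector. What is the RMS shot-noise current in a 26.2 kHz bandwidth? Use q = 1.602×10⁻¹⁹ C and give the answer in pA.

I_n = √(2qI·B)
2qI·B = 2 × 1.602×10⁻¹⁹ × 8.10×10⁻⁶ × 2.62×10⁴ = 6.80×10⁻²⁰ A²
I_n = √(6.80×10⁻²⁰) = 2.61×10⁻¹⁰ A = 261 pA

261 pA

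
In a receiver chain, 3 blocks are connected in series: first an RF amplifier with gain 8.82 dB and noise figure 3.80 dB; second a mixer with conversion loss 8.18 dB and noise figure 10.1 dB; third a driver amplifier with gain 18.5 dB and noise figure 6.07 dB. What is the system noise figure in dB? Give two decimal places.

Convert to linear (a loss of L dB is a gain of −L dB): F_i = 10^(NF_i/10), G_i = 10^(G_i,dB/10)
  Stage 1: F_1 = 10^(3.80/10) = 2.399, G_1 = 10^(8.82/10) = 7.621
  Stage 2: F_2 = 10^(10.1/10) = 10.23, G_2 = 10^(−8.18/10) = 0.1521
  Stage 3: F_3 = 10^(6.07/10) = 4.046, G_3 = 10^(18.5/10) = 70.79
Friis cascade:
  F = 2.399 + (10.23 − 1)/7.621 + (4.046 − 1)/1.159 = 6.239
NF = 10 log₁₀(6.239) = 7.95 dB

7.95 dB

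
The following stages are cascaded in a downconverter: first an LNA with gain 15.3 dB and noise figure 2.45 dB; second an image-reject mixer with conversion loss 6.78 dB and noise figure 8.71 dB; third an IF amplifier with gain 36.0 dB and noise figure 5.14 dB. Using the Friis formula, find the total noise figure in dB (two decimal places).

Convert to linear (a loss of L dB is a gain of −L dB): F_i = 10^(NF_i/10), G_i = 10^(G_i,dB/10)
  Stage 1: F_1 = 10^(2.45/10) = 1.758, G_1 = 10^(15.3/10) = 33.88
  Stage 2: F_2 = 10^(8.71/10) = 7.430, G_2 = 10^(−6.78/10) = 0.2099
  Stage 3: F_3 = 10^(5.14/10) = 3.266, G_3 = 10^(36.0/10) = 3981
Friis cascade:
  F = 1.758 + (7.430 − 1)/33.88 + (3.266 − 1)/7.112 = 2.266
NF = 10 log₁₀(2.266) = 3.55 dB

3.55 dB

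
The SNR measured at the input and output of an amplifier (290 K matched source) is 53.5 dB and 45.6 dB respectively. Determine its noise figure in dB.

7.9 dB

NF (dB) = SNR_in(dB) − SNR_out(dB) when the source is at T₀
NF = 53.5 − 45.6 = 7.9 dB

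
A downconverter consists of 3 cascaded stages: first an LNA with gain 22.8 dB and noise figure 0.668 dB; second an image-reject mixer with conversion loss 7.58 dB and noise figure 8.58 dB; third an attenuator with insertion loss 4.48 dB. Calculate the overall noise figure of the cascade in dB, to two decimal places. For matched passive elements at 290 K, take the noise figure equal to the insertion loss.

Convert to linear (a loss of L dB is a gain of −L dB): F_i = 10^(NF_i/10), G_i = 10^(G_i,dB/10)
  Stage 1: F_1 = 10^(0.668/10) = 1.166, G_1 = 10^(22.8/10) = 190.5
  Stage 2: F_2 = 10^(8.58/10) = 7.211, G_2 = 10^(−7.58/10) = 0.1746
  Stage 3: F_3 = 10^(4.48/10) = 2.805, G_3 = 10^(−4.48/10) = 0.3565
Friis cascade:
  F = 1.166 + (7.211 − 1)/190.5 + (2.805 − 1)/33.27 = 1.253
NF = 10 log₁₀(1.253) = 0.98 dB

0.98 dB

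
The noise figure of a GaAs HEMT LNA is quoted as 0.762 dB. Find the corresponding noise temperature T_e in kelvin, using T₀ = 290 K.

55.6 K

F = 10^(0.762/10) = 1.19179
T_e = (F − 1)·T₀ = (1.19179 − 1) × 290 = 55.6 K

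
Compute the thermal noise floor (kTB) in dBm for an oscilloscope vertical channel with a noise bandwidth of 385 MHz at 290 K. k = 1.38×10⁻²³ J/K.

P_n = kTB = 1.38×10⁻²³ × 290 × 3.85×10⁸ = 1.54×10⁻¹² W
In dBm: 10 log₁₀(1.54×10⁻¹² / 10⁻³) = −88.1 dBm

−88.1 dBm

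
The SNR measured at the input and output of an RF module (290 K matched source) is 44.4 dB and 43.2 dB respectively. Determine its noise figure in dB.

NF (dB) = SNR_in(dB) − SNR_out(dB) when the source is at T₀
NF = 44.4 − 43.2 = 1.2 dB

1.2 dB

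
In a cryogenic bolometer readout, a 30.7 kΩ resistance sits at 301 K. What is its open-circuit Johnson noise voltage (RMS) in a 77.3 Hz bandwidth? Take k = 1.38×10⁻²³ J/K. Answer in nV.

V_n = √(4kTRB)
4kTRB = 4 × 1.38×10⁻²³ × 301 × 3.07×10⁴ × 7.73×10¹ = 3.94×10⁻¹⁴ V²
V_n = √(3.94×10⁻¹⁴) = 1.99×10⁻⁷ V = 199 nV

199 nV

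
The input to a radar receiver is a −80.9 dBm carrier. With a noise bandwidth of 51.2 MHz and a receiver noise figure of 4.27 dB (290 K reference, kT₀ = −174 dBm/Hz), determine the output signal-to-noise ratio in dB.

Noise floor: N = −174 + 10 log₁₀(B) + NF
10 log₁₀(5.12×10⁷) = 77.09 dB
N = −174 + 77.09 + 4.27 = −92.64 dBm
SNR = P_sig − N = −80.9 − (−92.64) = 11.74 dB → 11.7 dB

11.7 dB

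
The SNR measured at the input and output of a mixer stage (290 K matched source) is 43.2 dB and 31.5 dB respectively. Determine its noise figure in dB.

11.7 dB

NF (dB) = SNR_in(dB) − SNR_out(dB) when the source is at T₀
NF = 43.2 − 31.5 = 11.7 dB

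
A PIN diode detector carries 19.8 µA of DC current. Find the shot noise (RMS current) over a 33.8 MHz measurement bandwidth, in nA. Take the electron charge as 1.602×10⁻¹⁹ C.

14.6 nA

I_n = √(2qI·B)
2qI·B = 2 × 1.602×10⁻¹⁹ × 1.98×10⁻⁵ × 3.38×10⁷ = 2.14×10⁻¹⁶ A²
I_n = √(2.14×10⁻¹⁶) = 1.46×10⁻⁸ A = 14.6 nA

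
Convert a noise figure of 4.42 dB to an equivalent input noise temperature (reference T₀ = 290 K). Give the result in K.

512 K

F = 10^(4.42/10) = 2.76694
T_e = (F − 1)·T₀ = (2.76694 − 1) × 290 = 512 K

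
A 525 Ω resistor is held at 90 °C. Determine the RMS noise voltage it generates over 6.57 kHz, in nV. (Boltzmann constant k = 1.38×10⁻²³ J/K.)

T = 90 °C + 273.15 = 363.15 K
V_n = √(4kTRB)
4kTRB = 4 × 1.38×10⁻²³ × 363.15 × 5.25×10² × 6.57×10³ = 6.91×10⁻¹⁴ V²
V_n = √(6.91×10⁻¹⁴) = 2.63×10⁻⁷ V = 263 nV

263 nV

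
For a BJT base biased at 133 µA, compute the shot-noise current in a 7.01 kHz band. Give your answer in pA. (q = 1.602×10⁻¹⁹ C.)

I_n = √(2qI·B)
2qI·B = 2 × 1.602×10⁻¹⁹ × 1.33×10⁻⁴ × 7.01×10³ = 2.99×10⁻¹⁹ A²
I_n = √(2.99×10⁻¹⁹) = 5.47×10⁻¹⁰ A = 547 pA

547 pA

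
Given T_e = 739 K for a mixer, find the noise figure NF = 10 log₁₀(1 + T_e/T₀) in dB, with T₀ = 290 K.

5.50 dB

F = 1 + T_e/T₀ = 1 + 739/290 = 3.54828
NF = 10 log₁₀(3.54828) = 5.50 dB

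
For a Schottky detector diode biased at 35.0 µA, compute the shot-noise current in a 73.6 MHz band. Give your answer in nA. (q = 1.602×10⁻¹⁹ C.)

I_n = √(2qI·B)
2qI·B = 2 × 1.602×10⁻¹⁹ × 3.50×10⁻⁵ × 7.36×10⁷ = 8.25×10⁻¹⁶ A²
I_n = √(8.25×10⁻¹⁶) = 2.87×10⁻⁸ A = 28.7 nA

28.7 nA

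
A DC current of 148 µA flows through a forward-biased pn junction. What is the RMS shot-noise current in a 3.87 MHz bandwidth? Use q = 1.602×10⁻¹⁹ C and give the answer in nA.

I_n = √(2qI·B)
2qI·B = 2 × 1.602×10⁻¹⁹ × 1.48×10⁻⁴ × 3.87×10⁶ = 1.84×10⁻¹⁶ A²
I_n = √(1.84×10⁻¹⁶) = 1.35×10⁻⁸ A = 13.5 nA

13.5 nA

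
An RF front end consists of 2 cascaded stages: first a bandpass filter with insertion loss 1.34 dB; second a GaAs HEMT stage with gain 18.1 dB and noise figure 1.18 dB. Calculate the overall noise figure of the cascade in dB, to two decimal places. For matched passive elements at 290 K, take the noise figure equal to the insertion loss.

2.52 dB

Convert to linear (a loss of L dB is a gain of −L dB): F_i = 10^(NF_i/10), G_i = 10^(G_i,dB/10)
  Stage 1: F_1 = 10^(1.34/10) = 1.361, G_1 = 10^(−1.34/10) = 0.7345
  Stage 2: F_2 = 10^(1.18/10) = 1.312, G_2 = 10^(18.1/10) = 64.57
Friis cascade:
  F = 1.361 + (1.312 − 1)/0.7345 = 1.786
NF = 10 log₁₀(1.786) = 2.52 dB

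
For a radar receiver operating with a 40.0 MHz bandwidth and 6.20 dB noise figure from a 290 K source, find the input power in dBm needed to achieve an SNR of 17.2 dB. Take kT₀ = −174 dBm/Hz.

Sensitivity = −174 + 10 log₁₀(B) + NF + SNR_min
= −174 + 76.02 + 6.20 + 17.2
= −74.58 dBm → −74.6 dBm

−74.6 dBm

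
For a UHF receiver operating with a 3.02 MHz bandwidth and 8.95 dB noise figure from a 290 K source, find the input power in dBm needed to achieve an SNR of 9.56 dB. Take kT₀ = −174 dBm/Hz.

−90.7 dBm

Sensitivity = −174 + 10 log₁₀(B) + NF + SNR_min
= −174 + 64.8 + 8.95 + 9.56
= −90.69 dBm → −90.7 dBm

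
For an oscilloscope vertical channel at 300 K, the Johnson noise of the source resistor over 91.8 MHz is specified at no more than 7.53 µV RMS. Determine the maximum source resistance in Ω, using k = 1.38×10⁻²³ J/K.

Johnson–Nyquist: V_n = √(4kTRB) ⇒ R = V_n² / (4kTB)
4kTB = 4 × 1.38×10⁻²³ × 300 × 9.18×10⁷ = 1.52×10⁻¹²
R = (7.53×10⁻⁶)² / 1.52×10⁻¹² = 3.73×10¹ Ω = 37.3 Ω

37.3 Ω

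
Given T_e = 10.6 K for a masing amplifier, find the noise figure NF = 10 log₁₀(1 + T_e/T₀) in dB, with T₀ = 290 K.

0.156 dB

F = 1 + T_e/T₀ = 1 + 10.6/290 = 1.03655
NF = 10 log₁₀(1.03655) = 0.156 dB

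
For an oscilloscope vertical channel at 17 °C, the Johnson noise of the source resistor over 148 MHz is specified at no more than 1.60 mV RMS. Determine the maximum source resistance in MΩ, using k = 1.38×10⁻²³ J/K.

1.08 MΩ

T = 17 °C + 273.15 = 290.15 K
Johnson–Nyquist: V_n = √(4kTRB) ⇒ R = V_n² / (4kTB)
4kTB = 4 × 1.38×10⁻²³ × 290.15 × 1.48×10⁸ = 2.37×10⁻¹²
R = (1.60×10⁻³)² / 2.37×10⁻¹² = 1.08×10⁶ Ω = 1.08 MΩ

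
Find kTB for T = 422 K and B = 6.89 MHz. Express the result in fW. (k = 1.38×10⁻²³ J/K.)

P_n = kTB = 1.38×10⁻²³ × 422 × 6.89×10⁶ = 4.01×10⁻¹⁴ W = 40.1 fW

40.1 fW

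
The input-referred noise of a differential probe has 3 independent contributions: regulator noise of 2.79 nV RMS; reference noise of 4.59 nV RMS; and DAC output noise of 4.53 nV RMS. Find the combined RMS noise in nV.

7.03 nV

Uncorrelated sources add in power (mean-square): V_tot = √(ΣV_i²)
V_tot = √[(2.79×10⁻⁹)² + (4.59×10⁻⁹)² + (4.53×10⁻⁹)²] = 7.03×10⁻⁹ V = 7.03 nV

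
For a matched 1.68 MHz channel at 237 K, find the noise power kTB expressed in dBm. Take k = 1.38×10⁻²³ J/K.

P_n = kTB = 1.38×10⁻²³ × 237 × 1.68×10⁶ = 5.49×10⁻¹⁵ W
In dBm: 10 log₁₀(5.49×10⁻¹⁵ / 10⁻³) = −112.6 dBm

−112.6 dBm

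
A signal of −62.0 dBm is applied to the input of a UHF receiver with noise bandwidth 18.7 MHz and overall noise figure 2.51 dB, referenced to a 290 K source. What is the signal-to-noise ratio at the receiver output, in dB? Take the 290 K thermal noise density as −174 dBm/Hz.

36.8 dB

Noise floor: N = −174 + 10 log₁₀(B) + NF
10 log₁₀(1.87×10⁷) = 72.72 dB
N = −174 + 72.72 + 2.51 = −98.77 dBm
SNR = P_sig − N = −62.0 − (−98.77) = 36.77 dB → 36.8 dB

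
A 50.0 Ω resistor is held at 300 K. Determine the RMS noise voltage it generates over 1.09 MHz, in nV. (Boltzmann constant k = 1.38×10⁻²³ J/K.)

950 nV

V_n = √(4kTRB)
4kTRB = 4 × 1.38×10⁻²³ × 300 × 5.00×10¹ × 1.09×10⁶ = 9.03×10⁻¹³ V²
V_n = √(9.03×10⁻¹³) = 9.50×10⁻⁷ V = 950 nV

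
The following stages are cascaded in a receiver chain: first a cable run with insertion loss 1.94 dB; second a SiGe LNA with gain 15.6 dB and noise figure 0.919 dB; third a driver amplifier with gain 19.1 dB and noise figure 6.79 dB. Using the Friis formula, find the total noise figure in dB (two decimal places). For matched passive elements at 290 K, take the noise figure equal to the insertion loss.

3.21 dB

Convert to linear (a loss of L dB is a gain of −L dB): F_i = 10^(NF_i/10), G_i = 10^(G_i,dB/10)
  Stage 1: F_1 = 10^(1.94/10) = 1.563, G_1 = 10^(−1.94/10) = 0.6397
  Stage 2: F_2 = 10^(0.919/10) = 1.236, G_2 = 10^(15.6/10) = 36.31
  Stage 3: F_3 = 10^(6.79/10) = 4.775, G_3 = 10^(19.1/10) = 81.28
Friis cascade:
  F = 1.563 + (1.236 − 1)/0.6397 + (4.775 − 1)/23.23 = 2.094
NF = 10 log₁₀(2.094) = 3.21 dB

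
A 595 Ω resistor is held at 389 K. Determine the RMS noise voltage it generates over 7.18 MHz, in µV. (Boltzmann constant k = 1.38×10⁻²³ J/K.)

9.58 µV

V_n = √(4kTRB)
4kTRB = 4 × 1.38×10⁻²³ × 389 × 5.95×10² × 7.18×10⁶ = 9.17×10⁻¹¹ V²
V_n = √(9.17×10⁻¹¹) = 9.58×10⁻⁶ V = 9.58 µV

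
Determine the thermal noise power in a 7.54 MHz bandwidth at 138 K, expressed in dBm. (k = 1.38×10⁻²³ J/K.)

P_n = kTB = 1.38×10⁻²³ × 138 × 7.54×10⁶ = 1.44×10⁻¹⁴ W
In dBm: 10 log₁₀(1.44×10⁻¹⁴ / 10⁻³) = −108.4 dBm

−108.4 dBm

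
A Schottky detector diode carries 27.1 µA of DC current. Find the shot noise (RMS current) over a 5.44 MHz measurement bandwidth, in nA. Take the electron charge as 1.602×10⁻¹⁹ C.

I_n = √(2qI·B)
2qI·B = 2 × 1.602×10⁻¹⁹ × 2.71×10⁻⁵ × 5.44×10⁶ = 4.72×10⁻¹⁷ A²
I_n = √(4.72×10⁻¹⁷) = 6.87×10⁻⁹ A = 6.87 nA

6.87 nA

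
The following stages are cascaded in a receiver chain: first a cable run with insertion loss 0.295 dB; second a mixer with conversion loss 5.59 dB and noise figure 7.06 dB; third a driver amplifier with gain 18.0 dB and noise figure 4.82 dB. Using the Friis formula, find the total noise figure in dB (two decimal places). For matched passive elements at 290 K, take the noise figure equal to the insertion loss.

11.25 dB

Convert to linear (a loss of L dB is a gain of −L dB): F_i = 10^(NF_i/10), G_i = 10^(G_i,dB/10)
  Stage 1: F_1 = 10^(0.295/10) = 1.070, G_1 = 10^(−0.295/10) = 0.9343
  Stage 2: F_2 = 10^(7.06/10) = 5.082, G_2 = 10^(−5.59/10) = 0.2761
  Stage 3: F_3 = 10^(4.82/10) = 3.034, G_3 = 10^(18.0/10) = 63.10
Friis cascade:
  F = 1.070 + (5.082 − 1)/0.9343 + (3.034 − 1)/0.2579 = 13.32
NF = 10 log₁₀(13.32) = 11.25 dB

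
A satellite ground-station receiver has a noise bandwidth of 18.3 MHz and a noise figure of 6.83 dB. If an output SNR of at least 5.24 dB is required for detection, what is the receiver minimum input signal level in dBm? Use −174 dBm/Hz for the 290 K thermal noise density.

−89.3 dBm

Sensitivity = −174 + 10 log₁₀(B) + NF + SNR_min
= −174 + 72.62 + 6.83 + 5.24
= −89.31 dBm → −89.3 dBm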